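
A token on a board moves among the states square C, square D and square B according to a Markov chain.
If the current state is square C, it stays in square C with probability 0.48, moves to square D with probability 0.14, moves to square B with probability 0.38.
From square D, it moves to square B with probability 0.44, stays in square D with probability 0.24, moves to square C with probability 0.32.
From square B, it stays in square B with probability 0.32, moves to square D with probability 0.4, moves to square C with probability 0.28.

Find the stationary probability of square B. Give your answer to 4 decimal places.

0.3734

Let the stationary distribution be π with π = πP and π_1 + π_2 + π_3 = 1.
π_1 = 0.48·π_1 + 0.32·π_2 + 0.28·π_3
π_2 = 0.14·π_1 + 0.24·π_2 + 0.4·π_3
Solving with the normalization constraint gives π = (0.3632, 0.2634, 0.3734).
So the stationary probability of square B is 0.3734.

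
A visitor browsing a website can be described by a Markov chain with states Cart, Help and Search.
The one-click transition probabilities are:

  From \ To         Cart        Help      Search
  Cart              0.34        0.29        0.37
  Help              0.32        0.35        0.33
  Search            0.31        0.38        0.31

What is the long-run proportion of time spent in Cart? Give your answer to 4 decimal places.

Let the stationary distribution be π with π = πP and π_1 + π_2 + π_3 = 1.
π_1 = 0.34·π_1 + 0.32·π_2 + 0.31·π_3
π_2 = 0.29·π_1 + 0.35·π_2 + 0.38·π_3
Solving with the normalization constraint gives π = (0.3231, 0.3407, 0.3362).
So the stationary probability of Cart is 0.3231.

0.3231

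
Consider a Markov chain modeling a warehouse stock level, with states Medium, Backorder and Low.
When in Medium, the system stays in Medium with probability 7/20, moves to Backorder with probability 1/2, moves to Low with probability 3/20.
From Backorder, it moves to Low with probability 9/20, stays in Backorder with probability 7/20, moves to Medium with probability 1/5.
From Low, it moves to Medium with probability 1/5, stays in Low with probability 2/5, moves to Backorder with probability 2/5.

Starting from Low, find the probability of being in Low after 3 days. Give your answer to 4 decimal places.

0.3625

Propagate the distribution vector 3 days from Low.
After 0 days: (0.0000, 0.0000, 1.0000)
After 1 day: (0.2000, 0.4000, 0.4000)
After 2 days: (0.2300, 0.4000, 0.3700)
After 3 days: (0.2345, 0.4030, 0.3625)
P(in Low after 3 days) = 0.3625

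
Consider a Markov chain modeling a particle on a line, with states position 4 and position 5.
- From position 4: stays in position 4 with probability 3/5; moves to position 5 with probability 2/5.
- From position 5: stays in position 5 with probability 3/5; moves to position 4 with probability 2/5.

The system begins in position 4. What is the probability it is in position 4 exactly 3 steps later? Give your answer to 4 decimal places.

0.5040

Propagate the distribution vector 3 steps from position 4.
After 0 steps: (1.0000, 0.0000)
After 1 step: (0.6000, 0.4000)
After 2 steps: (0.5200, 0.4800)
After 3 steps: (0.5040, 0.4960)
P(in position 4 after 3 steps) = 0.5040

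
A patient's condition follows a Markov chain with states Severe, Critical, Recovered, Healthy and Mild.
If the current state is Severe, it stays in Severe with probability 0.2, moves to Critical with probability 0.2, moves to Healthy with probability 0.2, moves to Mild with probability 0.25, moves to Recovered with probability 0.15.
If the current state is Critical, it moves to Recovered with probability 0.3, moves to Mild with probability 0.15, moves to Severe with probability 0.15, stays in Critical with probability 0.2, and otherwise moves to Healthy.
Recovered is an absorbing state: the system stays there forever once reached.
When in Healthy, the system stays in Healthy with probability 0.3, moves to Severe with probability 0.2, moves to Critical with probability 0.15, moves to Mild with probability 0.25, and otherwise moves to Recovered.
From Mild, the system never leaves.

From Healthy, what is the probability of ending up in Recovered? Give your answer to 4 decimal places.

0.3804

Let h(s) be the probability of absorption at Recovered starting from transient state s. Then h(Recovered) = 1 and h(Mild) = 0. By first-step analysis:
h(Severe) = 0.2·h(Severe) + 0.2·h(Critical) + 0.15·1 + 0.2·h(Healthy) + 0.25·0
h(Critical) = 0.15·h(Severe) + 0.2·h(Critical) + 0.3·1 + 0.2·h(Healthy) + 0.15·0
h(Healthy) = 0.2·h(Severe) + 0.15·h(Critical) + 0.1·1 + 0.3·h(Healthy) + 0.25·0
Solving: h(Severe) = 0.4198, h(Critical) = 0.5488, h(Healthy) = 0.3804.
Starting from Healthy, the probability is 0.3804.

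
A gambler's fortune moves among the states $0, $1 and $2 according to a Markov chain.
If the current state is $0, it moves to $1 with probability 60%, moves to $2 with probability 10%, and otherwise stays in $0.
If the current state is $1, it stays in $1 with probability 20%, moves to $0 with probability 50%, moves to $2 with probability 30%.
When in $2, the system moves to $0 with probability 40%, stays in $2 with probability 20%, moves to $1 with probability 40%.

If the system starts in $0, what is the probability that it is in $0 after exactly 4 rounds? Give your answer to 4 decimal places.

Propagate the distribution vector 4 rounds from $0.
After 0 rounds: (1.0000, 0.0000, 0.0000)
After 1 round: (0.3000, 0.6000, 0.1000)
After 2 rounds: (0.4300, 0.3400, 0.2300)
After 3 rounds: (0.3910, 0.4180, 0.1910)
After 4 rounds: (0.4027, 0.3946, 0.2027)
P(in $0 after 4 rounds) = 0.4027

0.4027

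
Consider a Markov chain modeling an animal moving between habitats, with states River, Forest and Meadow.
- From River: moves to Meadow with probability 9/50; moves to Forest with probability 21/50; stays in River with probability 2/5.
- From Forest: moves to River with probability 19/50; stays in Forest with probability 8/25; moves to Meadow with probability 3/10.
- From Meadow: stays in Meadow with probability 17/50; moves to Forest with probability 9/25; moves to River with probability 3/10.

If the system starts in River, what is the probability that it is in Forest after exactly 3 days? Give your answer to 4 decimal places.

0.3677

Propagate the distribution vector 3 days from River.
After 0 days: (1.0000, 0.0000, 0.0000)
After 1 day: (0.4000, 0.4200, 0.1800)
After 2 days: (0.3736, 0.3672, 0.2592)
After 3 days: (0.3667, 0.3677, 0.2655)
P(in Forest after 3 days) = 0.3677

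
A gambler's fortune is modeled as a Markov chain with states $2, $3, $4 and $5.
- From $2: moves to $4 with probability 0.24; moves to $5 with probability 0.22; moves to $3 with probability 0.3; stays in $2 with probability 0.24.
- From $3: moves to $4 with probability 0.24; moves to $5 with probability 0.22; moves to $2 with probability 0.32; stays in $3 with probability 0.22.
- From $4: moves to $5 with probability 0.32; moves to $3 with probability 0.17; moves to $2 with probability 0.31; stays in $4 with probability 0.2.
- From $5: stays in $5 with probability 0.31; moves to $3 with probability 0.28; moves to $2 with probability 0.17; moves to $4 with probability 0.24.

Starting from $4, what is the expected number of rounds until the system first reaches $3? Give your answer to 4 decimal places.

Let t(s) be the expected number of rounds to first reach $3 from state s, with t($3) = 0. Conditioning on the first round:
t($2) = 1 + 0.24·t($2) + 0.24·t($4) + 0.22·t($5)
t($4) = 1 + 0.31·t($2) + 0.2·t($4) + 0.32·t($5)
t($5) = 1 + 0.17·t($2) + 0.24·t($4) + 0.31·t($5)
Solving: t($2) = 3.7785, t($4) = 4.2588, t($5) = 3.8615.
Expected rounds from $4 to $3: 4.2588.

4.2588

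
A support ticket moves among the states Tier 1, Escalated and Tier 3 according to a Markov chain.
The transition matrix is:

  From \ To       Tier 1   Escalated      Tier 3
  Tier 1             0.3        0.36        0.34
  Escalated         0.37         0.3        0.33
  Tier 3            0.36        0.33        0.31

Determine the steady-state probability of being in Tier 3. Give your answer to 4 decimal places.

Let the stationary distribution be π with π = πP and π_1 + π_2 + π_3 = 1.
π_1 = 0.3·π_1 + 0.37·π_2 + 0.36·π_3
π_2 = 0.36·π_1 + 0.3·π_2 + 0.33·π_3
Solving with the normalization constraint gives π = (0.3427, 0.3304, 0.3269).
So the stationary probability of Tier 3 is 0.3269.

0.3269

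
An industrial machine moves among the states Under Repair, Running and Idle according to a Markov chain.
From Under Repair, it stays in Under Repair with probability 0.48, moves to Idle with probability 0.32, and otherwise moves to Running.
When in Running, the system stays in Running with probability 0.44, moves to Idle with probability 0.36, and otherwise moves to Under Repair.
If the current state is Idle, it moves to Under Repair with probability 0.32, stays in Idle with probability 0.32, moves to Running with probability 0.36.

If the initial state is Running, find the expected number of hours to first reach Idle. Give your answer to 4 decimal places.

Let t(s) be the expected number of hours to first reach Idle from state s, with t(Idle) = 0. Conditioning on the first hour:
t(Under Repair) = 1 + 0.48·t(Under Repair) + 0.2·t(Running)
t(Running) = 1 + 0.2·t(Under Repair) + 0.44·t(Running)
Solving: t(Under Repair) = 3.0255, t(Running) = 2.8662.
Expected hours from Running to Idle: 2.8662.

2.8662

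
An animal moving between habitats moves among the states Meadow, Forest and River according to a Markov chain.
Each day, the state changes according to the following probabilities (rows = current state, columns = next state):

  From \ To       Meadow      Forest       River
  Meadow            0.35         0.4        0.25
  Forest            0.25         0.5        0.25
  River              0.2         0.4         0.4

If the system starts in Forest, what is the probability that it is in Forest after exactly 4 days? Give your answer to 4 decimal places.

0.4445

Propagate the distribution vector 4 days from Forest.
After 0 days: (0.0000, 1.0000, 0.0000)
After 1 day: (0.2500, 0.5000, 0.2500)
After 2 days: (0.2625, 0.4500, 0.2875)
After 3 days: (0.2619, 0.4450, 0.2931)
After 4 days: (0.2615, 0.4445, 0.2940)
P(in Forest after 4 days) = 0.4445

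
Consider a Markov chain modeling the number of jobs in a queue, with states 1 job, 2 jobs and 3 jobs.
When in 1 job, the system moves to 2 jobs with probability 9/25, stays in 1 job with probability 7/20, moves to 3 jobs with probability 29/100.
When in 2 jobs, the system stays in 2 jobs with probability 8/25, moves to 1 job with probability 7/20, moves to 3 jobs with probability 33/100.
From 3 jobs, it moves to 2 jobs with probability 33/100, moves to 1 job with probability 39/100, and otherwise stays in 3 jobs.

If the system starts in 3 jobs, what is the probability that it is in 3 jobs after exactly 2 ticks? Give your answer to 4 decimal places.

0.3004

Sum over the intermediate state after 1 tick:
P = P(3 jobs→1 job)·P(1 job→3 jobs) + P(3 jobs→2 jobs)·P(2 jobs→3 jobs) + P(3 jobs→3 jobs)·P(3 jobs→3 jobs)
  = 0.39×0.29 + 0.33×0.33 + 0.28×0.28
  = 0.1131 + 0.1089 + 0.0784 = 0.3004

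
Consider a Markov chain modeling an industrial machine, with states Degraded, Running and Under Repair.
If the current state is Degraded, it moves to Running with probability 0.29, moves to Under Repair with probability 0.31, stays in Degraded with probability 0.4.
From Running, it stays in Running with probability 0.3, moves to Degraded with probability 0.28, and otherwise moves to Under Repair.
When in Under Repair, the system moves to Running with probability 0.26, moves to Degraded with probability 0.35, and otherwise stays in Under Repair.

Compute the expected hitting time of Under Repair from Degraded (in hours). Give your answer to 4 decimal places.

2.9221

Let t(s) be the expected number of hours to first reach Under Repair from state s, with t(Under Repair) = 0. Conditioning on the first hour:
t(Degraded) = 1 + 0.4·t(Degraded) + 0.29·t(Running)
t(Running) = 1 + 0.28·t(Degraded) + 0.3·t(Running)
Solving: t(Degraded) = 2.9221, t(Running) = 2.5974.
Expected hours from Degraded to Under Repair: 2.9221.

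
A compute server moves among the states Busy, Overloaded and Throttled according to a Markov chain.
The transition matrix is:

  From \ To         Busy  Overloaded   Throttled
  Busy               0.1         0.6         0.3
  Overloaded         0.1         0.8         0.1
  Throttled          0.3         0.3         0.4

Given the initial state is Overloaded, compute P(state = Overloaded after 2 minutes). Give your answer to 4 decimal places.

0.7300

Sum over the intermediate state after 1 minute:
P = P(Overloaded→Busy)·P(Busy→Overloaded) + P(Overloaded→Overloaded)·P(Overloaded→Overloaded) + P(Overloaded→Throttled)·P(Throttled→Overloaded)
  = 0.1×0.6 + 0.8×0.8 + 0.1×0.3
  = 0.0600 + 0.6400 + 0.0300 = 0.7300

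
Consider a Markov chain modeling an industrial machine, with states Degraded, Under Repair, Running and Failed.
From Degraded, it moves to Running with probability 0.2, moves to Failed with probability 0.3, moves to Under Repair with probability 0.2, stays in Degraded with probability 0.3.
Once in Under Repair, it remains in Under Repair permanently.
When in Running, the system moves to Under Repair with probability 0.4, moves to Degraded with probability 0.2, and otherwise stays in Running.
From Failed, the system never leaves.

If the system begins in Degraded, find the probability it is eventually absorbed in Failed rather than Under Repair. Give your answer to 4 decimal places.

0.4737

Let h(s) be the probability of absorption at Failed starting from transient state s. Then h(Failed) = 1 and h(Under Repair) = 0. By first-step analysis:
h(Degraded) = 0.3·h(Degraded) + 0.2·0 + 0.2·h(Running) + 0.3·1
h(Running) = 0.2·h(Degraded) + 0.4·0 + 0.4·h(Running)
Solving: h(Degraded) = 0.4737, h(Running) = 0.1579.
Starting from Degraded, the probability is 0.4737.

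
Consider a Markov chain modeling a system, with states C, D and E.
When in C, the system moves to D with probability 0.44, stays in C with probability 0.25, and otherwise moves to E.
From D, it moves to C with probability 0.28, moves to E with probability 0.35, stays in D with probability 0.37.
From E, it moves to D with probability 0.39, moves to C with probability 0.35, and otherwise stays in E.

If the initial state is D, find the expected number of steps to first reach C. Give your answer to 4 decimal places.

3.3060

Let t(s) be the expected number of steps to first reach C from state s, with t(C) = 0. Conditioning on the first step:
t(D) = 1 + 0.37·t(D) + 0.35·t(E)
t(E) = 1 + 0.39·t(D) + 0.26·t(E)
Solving: t(D) = 3.3060, t(E) = 3.0937.
Expected steps from D to C: 3.3060.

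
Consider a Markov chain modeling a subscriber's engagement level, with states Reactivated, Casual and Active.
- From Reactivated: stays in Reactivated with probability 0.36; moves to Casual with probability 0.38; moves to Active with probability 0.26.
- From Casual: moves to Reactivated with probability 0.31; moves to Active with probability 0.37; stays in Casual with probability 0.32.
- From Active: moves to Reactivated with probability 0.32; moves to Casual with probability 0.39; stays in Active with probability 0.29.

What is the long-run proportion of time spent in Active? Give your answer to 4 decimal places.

0.3090

Let the stationary distribution be π with π = πP and π_1 + π_2 + π_3 = 1.
π_1 = 0.36·π_1 + 0.31·π_2 + 0.32·π_3
π_2 = 0.38·π_1 + 0.32·π_2 + 0.39·π_3
Solving with the normalization constraint gives π = (0.3296, 0.3614, 0.3090).
So the stationary probability of Active is 0.3090.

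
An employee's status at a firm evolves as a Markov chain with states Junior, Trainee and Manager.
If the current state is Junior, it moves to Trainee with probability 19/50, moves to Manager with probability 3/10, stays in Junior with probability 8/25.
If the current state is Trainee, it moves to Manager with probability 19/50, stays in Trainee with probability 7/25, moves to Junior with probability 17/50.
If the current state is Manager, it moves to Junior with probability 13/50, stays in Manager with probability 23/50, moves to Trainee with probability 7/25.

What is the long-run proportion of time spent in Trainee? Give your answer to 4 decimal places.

0.3103

Let the stationary distribution be π with π = πP and π_1 + π_2 + π_3 = 1.
π_1 = 0.32·π_1 + 0.34·π_2 + 0.26·π_3
π_2 = 0.38·π_1 + 0.28·π_2 + 0.28·π_3
Solving with the normalization constraint gives π = (0.3030, 0.3103, 0.3867).
So the stationary probability of Trainee is 0.3103.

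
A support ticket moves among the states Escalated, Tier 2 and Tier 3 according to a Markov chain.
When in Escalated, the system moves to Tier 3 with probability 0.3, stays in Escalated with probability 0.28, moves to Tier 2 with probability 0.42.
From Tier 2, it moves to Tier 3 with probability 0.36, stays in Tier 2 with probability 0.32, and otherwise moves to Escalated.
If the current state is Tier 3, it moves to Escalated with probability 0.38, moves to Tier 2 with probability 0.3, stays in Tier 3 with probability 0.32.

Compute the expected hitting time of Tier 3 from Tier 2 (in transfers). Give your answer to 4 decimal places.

Let t(s) be the expected number of transfers to first reach Tier 3 from state s, with t(Tier 3) = 0. Conditioning on the first transfer:
t(Escalated) = 1 + 0.28·t(Escalated) + 0.42·t(Tier 2)
t(Tier 2) = 1 + 0.32·t(Escalated) + 0.32·t(Tier 2)
Solving: t(Escalated) = 3.0968, t(Tier 2) = 2.9279.
Expected transfers from Tier 2 to Tier 3: 2.9279.

2.9279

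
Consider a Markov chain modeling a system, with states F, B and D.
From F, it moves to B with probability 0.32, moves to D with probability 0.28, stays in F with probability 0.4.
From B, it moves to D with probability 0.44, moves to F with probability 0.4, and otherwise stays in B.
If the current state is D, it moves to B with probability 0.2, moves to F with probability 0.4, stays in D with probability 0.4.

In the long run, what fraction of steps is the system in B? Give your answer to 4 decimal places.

Let the stationary distribution be π with π = πP and π_1 + π_2 + π_3 = 1.
π_1 = 0.4·π_1 + 0.4·π_2 + 0.4·π_3
π_2 = 0.32·π_1 + 0.16·π_2 + 0.2·π_3
Solving with the normalization constraint gives π = (0.4000, 0.2385, 0.3615).
So the stationary probability of B is 0.2385.

0.2385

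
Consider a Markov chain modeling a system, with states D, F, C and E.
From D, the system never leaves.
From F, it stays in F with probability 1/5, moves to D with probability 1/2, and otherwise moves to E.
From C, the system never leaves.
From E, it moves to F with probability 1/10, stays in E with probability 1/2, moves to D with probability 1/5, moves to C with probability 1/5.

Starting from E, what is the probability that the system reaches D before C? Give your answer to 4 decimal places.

Let h(s) be the probability of absorption at D starting from transient state s. Then h(D) = 1 and h(C) = 0. By first-step analysis:
h(F) = 0.5·1 + 0.2·h(F) + 0.3·h(E)
h(E) = 0.2·1 + 0.1·h(F) + 0.2·0 + 0.5·h(E)
Solving: h(F) = 0.8378, h(E) = 0.5676.
Starting from E, the probability is 0.5676.

0.5676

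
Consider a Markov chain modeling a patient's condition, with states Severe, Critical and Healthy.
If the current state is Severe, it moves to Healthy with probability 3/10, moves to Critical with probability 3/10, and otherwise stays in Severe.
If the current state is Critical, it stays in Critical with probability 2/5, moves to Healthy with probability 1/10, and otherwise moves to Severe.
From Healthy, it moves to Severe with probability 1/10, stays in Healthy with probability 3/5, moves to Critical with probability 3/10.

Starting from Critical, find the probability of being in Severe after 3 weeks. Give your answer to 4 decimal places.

Propagate the distribution vector 3 weeks from Critical.
After 0 weeks: (0.0000, 1.0000, 0.0000)
After 1 week: (0.5000, 0.4000, 0.1000)
After 2 weeks: (0.4100, 0.3400, 0.2500)
After 3 weeks: (0.3590, 0.3340, 0.3070)
P(in Severe after 3 weeks) = 0.3590

0.3590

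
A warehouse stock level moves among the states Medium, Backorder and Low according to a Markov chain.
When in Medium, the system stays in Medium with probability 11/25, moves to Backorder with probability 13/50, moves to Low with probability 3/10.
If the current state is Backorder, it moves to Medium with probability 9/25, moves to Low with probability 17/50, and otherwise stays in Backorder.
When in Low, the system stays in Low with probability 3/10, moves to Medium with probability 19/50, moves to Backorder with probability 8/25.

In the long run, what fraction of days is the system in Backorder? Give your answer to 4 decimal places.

0.2903

Let the stationary distribution be π with π = πP and π_1 + π_2 + π_3 = 1.
π_1 = 0.44·π_1 + 0.36·π_2 + 0.38·π_3
π_2 = 0.26·π_1 + 0.3·π_2 + 0.32·π_3
Solving with the normalization constraint gives π = (0.3981, 0.2903, 0.3116).
So the stationary probability of Backorder is 0.2903.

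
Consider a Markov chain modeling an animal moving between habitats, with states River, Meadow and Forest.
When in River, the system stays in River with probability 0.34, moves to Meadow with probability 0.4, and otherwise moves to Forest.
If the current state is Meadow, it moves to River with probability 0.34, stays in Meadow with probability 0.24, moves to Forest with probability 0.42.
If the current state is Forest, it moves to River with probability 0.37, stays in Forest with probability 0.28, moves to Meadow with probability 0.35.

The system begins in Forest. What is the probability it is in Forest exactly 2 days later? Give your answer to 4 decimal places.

Sum over the intermediate state after 1 day:
P = P(Forest→River)·P(River→Forest) + P(Forest→Meadow)·P(Meadow→Forest) + P(Forest→Forest)·P(Forest→Forest)
  = 0.37×0.26 + 0.35×0.42 + 0.28×0.28
  = 0.0962 + 0.1470 + 0.0784 = 0.3216

0.3216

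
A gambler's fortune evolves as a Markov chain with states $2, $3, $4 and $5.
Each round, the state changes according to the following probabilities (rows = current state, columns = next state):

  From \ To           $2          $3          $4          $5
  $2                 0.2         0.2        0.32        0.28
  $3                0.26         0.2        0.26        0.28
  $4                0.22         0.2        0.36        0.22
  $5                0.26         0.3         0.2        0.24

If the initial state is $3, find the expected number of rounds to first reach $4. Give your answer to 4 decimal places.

Let t(s) be the expected number of rounds to first reach $4 from state s, with t($4) = 0. Conditioning on the first round:
t($2) = 1 + 0.2·t($2) + 0.2·t($3) + 0.28·t($5)
t($3) = 1 + 0.26·t($2) + 0.2·t($3) + 0.28·t($5)
t($5) = 1 + 0.26·t($2) + 0.3·t($3) + 0.24·t($5)
Solving: t($2) = 3.6486, t($3) = 3.8675, t($5) = 4.0907.
Expected rounds from $3 to $4: 3.8675.

3.8675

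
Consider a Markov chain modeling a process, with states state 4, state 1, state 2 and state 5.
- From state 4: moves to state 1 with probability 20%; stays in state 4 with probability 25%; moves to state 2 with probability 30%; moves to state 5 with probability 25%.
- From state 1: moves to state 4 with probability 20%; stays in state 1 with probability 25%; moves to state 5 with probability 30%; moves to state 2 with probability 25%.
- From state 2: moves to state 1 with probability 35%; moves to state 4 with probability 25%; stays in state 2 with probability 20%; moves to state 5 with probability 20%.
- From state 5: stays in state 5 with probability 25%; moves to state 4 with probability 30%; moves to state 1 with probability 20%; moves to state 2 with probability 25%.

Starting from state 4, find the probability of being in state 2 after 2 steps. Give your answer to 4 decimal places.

Propagate the distribution vector 2 steps from state 4.
After 0 steps: (1.0000, 0.0000, 0.0000, 0.0000)
After 1 step: (0.2500, 0.2000, 0.3000, 0.2500)
After 2 steps: (0.2525, 0.2550, 0.2475, 0.2450)
P(in state 2 after 2 steps) = 0.2475

0.2475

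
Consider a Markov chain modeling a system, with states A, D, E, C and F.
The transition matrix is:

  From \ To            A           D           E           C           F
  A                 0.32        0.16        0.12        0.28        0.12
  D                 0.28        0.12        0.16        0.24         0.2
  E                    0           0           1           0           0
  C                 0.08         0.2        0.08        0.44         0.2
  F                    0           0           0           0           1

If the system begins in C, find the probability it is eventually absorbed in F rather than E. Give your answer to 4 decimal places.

0.6515

Let h(s) be the probability of absorption at F starting from transient state s. Then h(F) = 1 and h(E) = 0. By first-step analysis:
h(A) = 0.32·h(A) + 0.16·h(D) + 0.12·0 + 0.28·h(C) + 0.12·1
h(D) = 0.28·h(A) + 0.12·h(D) + 0.16·0 + 0.24·h(C) + 0.2·1
h(C) = 0.08·h(A) + 0.2·h(D) + 0.08·0 + 0.44·h(C) + 0.2·1
Solving: h(A) = 0.5837, h(D) = 0.5907, h(C) = 0.6515.
Starting from C, the probability is 0.6515.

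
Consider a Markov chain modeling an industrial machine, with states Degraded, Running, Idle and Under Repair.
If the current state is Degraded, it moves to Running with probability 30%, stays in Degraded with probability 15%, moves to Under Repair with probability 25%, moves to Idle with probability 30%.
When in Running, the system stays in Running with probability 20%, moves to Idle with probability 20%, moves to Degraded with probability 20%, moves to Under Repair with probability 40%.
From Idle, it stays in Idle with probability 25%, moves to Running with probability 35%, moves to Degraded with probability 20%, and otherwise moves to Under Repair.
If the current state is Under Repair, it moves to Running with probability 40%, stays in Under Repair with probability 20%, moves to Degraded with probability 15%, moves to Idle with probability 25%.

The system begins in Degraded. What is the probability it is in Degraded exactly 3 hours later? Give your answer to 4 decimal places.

Propagate the distribution vector 3 hours from Degraded.
After 0 hours: (1.0000, 0.0000, 0.0000, 0.0000)
After 1 hour: (0.1500, 0.3000, 0.3000, 0.2500)
After 2 hours: (0.1800, 0.3100, 0.2425, 0.2675)
After 3 hours: (0.1776, 0.3079, 0.2435, 0.2710)
P(in Degraded after 3 hours) = 0.1776

0.1776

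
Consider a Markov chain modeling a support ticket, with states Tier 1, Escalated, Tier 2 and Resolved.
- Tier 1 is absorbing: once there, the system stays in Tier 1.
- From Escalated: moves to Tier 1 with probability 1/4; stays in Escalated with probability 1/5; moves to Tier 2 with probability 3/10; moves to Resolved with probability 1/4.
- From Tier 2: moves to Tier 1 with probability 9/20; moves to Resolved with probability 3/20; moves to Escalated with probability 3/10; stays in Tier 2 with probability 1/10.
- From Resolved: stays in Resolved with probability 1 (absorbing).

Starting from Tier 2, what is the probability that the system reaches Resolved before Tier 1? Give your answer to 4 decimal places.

Let h(s) be the probability of absorption at Resolved starting from transient state s. Then h(Resolved) = 1 and h(Tier 1) = 0. By first-step analysis:
h(Escalated) = 0.25·0 + 0.2·h(Escalated) + 0.3·h(Tier 2) + 0.25·1
h(Tier 2) = 0.45·0 + 0.3·h(Escalated) + 0.1·h(Tier 2) + 0.15·1
Solving: h(Escalated) = 0.4286, h(Tier 2) = 0.3095.
Starting from Tier 2, the probability is 0.3095.

0.3095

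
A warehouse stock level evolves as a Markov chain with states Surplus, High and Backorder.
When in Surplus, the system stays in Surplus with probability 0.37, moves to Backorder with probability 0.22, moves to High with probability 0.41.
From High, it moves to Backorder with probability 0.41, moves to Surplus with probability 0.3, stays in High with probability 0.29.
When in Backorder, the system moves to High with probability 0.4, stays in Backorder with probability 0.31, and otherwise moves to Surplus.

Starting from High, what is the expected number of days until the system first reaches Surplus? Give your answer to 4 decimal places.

Let t(s) be the expected number of days to first reach Surplus from state s, with t(Surplus) = 0. Conditioning on the first day:
t(High) = 1 + 0.29·t(High) + 0.41·t(Backorder)
t(Backorder) = 1 + 0.4·t(High) + 0.31·t(Backorder)
Solving: t(High) = 3.3753, t(Backorder) = 3.4060.
Expected days from High to Surplus: 3.3753.

3.3753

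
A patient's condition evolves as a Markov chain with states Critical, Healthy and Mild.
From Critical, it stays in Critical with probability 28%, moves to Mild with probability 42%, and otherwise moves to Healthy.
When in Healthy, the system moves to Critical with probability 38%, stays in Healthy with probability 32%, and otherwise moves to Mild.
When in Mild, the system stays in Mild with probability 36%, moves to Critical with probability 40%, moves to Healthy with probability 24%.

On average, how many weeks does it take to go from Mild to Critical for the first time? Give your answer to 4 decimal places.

2.5330

Let t(s) be the expected number of weeks to first reach Critical from state s, with t(Critical) = 0. Conditioning on the first week:
t(Healthy) = 1 + 0.32·t(Healthy) + 0.3·t(Mild)
t(Mild) = 1 + 0.24·t(Healthy) + 0.36·t(Mild)
Solving: t(Healthy) = 2.5881, t(Mild) = 2.5330.
Expected weeks from Mild to Critical: 2.5330.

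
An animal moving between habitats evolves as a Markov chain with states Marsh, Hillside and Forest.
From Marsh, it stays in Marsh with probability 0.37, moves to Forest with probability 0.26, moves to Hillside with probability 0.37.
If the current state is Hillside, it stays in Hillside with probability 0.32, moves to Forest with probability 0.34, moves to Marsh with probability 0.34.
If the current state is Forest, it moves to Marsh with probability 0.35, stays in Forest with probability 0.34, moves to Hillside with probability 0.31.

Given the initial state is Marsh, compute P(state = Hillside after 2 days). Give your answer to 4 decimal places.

Sum over the intermediate state after 1 day:
P = P(Marsh→Marsh)·P(Marsh→Hillside) + P(Marsh→Hillside)·P(Hillside→Hillside) + P(Marsh→Forest)·P(Forest→Hillside)
  = 0.37×0.37 + 0.37×0.32 + 0.26×0.31
  = 0.1369 + 0.1184 + 0.0806 = 0.3359

0.3359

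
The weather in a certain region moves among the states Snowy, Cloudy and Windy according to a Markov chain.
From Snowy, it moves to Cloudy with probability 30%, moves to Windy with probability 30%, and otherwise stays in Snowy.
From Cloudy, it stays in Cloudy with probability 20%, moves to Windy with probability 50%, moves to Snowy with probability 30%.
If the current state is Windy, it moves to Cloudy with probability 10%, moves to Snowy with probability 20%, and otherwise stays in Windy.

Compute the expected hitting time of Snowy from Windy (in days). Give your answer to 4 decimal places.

Let t(s) be the expected number of days to first reach Snowy from state s, with t(Snowy) = 0. Conditioning on the first day:
t(Cloudy) = 1 + 0.2·t(Cloudy) + 0.5·t(Windy)
t(Windy) = 1 + 0.1·t(Cloudy) + 0.7·t(Windy)
Solving: t(Cloudy) = 4.2105, t(Windy) = 4.7368.
Expected days from Windy to Snowy: 4.7368.

4.7368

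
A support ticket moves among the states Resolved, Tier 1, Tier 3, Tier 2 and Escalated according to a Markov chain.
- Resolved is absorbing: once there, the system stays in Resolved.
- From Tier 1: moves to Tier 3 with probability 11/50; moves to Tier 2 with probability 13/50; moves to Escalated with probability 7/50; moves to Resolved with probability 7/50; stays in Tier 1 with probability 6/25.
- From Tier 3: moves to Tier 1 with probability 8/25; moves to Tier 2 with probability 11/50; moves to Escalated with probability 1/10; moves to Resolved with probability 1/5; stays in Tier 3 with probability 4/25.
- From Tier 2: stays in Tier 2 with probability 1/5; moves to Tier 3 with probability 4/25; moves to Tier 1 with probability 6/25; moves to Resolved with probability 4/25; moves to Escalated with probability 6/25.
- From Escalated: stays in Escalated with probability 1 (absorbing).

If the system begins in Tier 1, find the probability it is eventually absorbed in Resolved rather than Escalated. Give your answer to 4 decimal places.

Let h(s) be the probability of absorption at Resolved starting from transient state s. Then h(Resolved) = 1 and h(Escalated) = 0. By first-step analysis:
h(Tier 1) = 0.14·1 + 0.24·h(Tier 1) + 0.22·h(Tier 3) + 0.26·h(Tier 2) + 0.14·0
h(Tier 3) = 0.2·1 + 0.32·h(Tier 1) + 0.16·h(Tier 3) + 0.22·h(Tier 2) + 0.1·0
h(Tier 2) = 0.16·1 + 0.24·h(Tier 1) + 0.16·h(Tier 3) + 0.2·h(Tier 2) + 0.24·0
Solving: h(Tier 1) = 0.5006, h(Tier 3) = 0.5493, h(Tier 2) = 0.4600.
Starting from Tier 1, the probability is 0.5006.

0.5006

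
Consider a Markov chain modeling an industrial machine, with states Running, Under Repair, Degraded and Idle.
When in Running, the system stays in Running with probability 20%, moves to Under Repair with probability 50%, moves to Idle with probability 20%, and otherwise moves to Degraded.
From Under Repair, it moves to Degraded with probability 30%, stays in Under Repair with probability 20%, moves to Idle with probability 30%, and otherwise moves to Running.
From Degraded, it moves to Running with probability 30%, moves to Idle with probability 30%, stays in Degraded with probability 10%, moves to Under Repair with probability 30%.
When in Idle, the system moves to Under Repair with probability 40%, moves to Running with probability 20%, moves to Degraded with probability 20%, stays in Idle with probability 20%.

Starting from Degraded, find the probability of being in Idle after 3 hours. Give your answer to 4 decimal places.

Propagate the distribution vector 3 hours from Degraded.
After 0 hours: (0.0000, 0.0000, 1.0000, 0.0000)
After 1 hour: (0.3000, 0.3000, 0.1000, 0.3000)
After 2 hours: (0.2100, 0.3600, 0.1900, 0.2400)
After 3 hours: (0.2190, 0.3300, 0.1960, 0.2550)
P(in Idle after 3 hours) = 0.2550

0.2550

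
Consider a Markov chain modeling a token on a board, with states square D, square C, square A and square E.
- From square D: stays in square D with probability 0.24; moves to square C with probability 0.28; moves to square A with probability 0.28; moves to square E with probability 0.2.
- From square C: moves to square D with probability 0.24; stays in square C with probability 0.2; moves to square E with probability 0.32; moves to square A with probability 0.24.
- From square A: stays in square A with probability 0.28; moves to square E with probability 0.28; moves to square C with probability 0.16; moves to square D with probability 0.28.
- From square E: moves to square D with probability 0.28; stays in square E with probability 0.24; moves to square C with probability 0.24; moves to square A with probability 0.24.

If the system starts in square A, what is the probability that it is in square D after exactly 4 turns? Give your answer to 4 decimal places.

0.2608

Propagate the distribution vector 4 turns from square A.
After 0 turns: (0.0000, 0.0000, 1.0000, 0.0000)
After 1 turn: (0.2800, 0.1600, 0.2800, 0.2800)
After 2 turns: (0.2624, 0.2224, 0.2624, 0.2528)
After 3 turns: (0.2606, 0.2206, 0.2610, 0.2578)
After 4 turns: (0.2608, 0.2207, 0.2609, 0.2577)
P(in square D after 4 turns) = 0.2608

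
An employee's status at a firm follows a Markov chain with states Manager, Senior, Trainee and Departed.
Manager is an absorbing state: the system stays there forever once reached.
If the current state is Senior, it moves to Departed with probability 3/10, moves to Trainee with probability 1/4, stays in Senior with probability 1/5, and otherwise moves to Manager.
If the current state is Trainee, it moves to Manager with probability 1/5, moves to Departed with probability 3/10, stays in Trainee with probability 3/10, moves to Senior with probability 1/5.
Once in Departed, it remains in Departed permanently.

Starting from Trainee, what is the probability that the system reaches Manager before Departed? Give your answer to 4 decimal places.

Let h(s) be the probability of absorption at Manager starting from transient state s. Then h(Manager) = 1 and h(Departed) = 0. By first-step analysis:
h(Senior) = 0.25·1 + 0.2·h(Senior) + 0.25·h(Trainee) + 0.3·0
h(Trainee) = 0.2·1 + 0.2·h(Senior) + 0.3·h(Trainee) + 0.3·0
Solving: h(Senior) = 0.4412, h(Trainee) = 0.4118.
Starting from Trainee, the probability is 0.4118.

0.4118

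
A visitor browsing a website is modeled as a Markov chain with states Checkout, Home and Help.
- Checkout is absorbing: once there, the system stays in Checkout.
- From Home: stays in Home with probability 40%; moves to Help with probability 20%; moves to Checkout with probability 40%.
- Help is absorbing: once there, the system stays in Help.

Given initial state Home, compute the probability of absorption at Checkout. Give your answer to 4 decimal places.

0.6667

Let h(s) be the probability of absorption at Checkout starting from transient state s. Then h(Checkout) = 1 and h(Help) = 0. By first-step analysis:
h(Home) = 0.4·1 + 0.4·h(Home) + 0.2·0
Solving: h(Home) = 0.6667.
Starting from Home, the probability is 0.6667.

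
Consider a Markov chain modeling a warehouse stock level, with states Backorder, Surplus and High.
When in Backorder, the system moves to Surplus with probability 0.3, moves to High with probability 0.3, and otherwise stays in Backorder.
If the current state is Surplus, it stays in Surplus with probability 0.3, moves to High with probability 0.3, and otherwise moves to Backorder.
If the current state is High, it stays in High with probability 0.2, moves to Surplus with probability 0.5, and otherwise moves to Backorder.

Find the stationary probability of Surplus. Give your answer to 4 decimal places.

0.3545

Let the stationary distribution be π with π = πP and π_1 + π_2 + π_3 = 1.
π_1 = 0.4·π_1 + 0.4·π_2 + 0.3·π_3
π_2 = 0.3·π_1 + 0.3·π_2 + 0.5·π_3
Solving with the normalization constraint gives π = (0.3727, 0.3545, 0.2727).
So the stationary probability of Surplus is 0.3545.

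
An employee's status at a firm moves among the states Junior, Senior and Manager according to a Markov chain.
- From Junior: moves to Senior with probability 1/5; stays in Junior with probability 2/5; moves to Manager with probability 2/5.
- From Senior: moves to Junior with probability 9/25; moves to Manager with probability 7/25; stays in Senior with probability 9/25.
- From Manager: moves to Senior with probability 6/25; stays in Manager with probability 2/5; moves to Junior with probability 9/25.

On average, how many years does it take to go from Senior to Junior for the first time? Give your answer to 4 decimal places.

2.7778

Let t(s) be the expected number of years to first reach Junior from state s, with t(Junior) = 0. Conditioning on the first year:
t(Senior) = 1 + 0.36·t(Senior) + 0.28·t(Manager)
t(Manager) = 1 + 0.24·t(Senior) + 0.4·t(Manager)
Solving: t(Senior) = 2.7778, t(Manager) = 2.7778.
Expected years from Senior to Junior: 2.7778.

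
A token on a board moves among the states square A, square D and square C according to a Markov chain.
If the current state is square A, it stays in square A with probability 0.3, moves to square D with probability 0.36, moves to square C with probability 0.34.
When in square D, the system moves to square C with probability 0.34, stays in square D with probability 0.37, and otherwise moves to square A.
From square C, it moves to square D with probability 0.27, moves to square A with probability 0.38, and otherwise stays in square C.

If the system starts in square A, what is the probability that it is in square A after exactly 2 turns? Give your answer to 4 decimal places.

0.3236

Sum over the intermediate state after 1 turn:
P = P(square A→square A)·P(square A→square A) + P(square A→square D)·P(square D→square A) + P(square A→square C)·P(square C→square A)
  = 0.3×0.3 + 0.36×0.29 + 0.34×0.38
  = 0.0900 + 0.1044 + 0.1292 = 0.3236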